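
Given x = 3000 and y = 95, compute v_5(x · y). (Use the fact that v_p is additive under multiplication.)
v_5(285000) = 4

v_p(x) = 3 (factor: 3000 = 5^3 · 24); v_p(y) = 1 (factor: 95 = 5^1 · 19). Additivity: v_p(xy) = v_p(x) + v_p(y) = 3 + 1 = 4. (Direct check: xy = 285000 = 5^4 · (456).)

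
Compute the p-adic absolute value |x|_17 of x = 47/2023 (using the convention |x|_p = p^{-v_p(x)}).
|47/2023|_17 = 289

Step 1 — compute v_17(x) by factoring powers of 17 out of the numerator and denominator: v_17(47/2023) = -2. Step 2 — apply |x|_p = p^{-v_p(x)} = 17^{2} = 289.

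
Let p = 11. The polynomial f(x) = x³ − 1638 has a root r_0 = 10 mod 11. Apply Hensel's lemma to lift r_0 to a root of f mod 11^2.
r_1 = 21 (mod 121)

Hensel: r_{i+1} = r_i − f(r_i)/f′(r_i) mod 11^{i+2}, where f′(x) = 3x². Iterate:
  r_0 = 10 (mod 11)
  r_1 = 21 (mod 121)
Final: r = 21 with f(r) ≡ 0 mod 11^2.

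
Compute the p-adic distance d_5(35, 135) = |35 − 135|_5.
d_5(35, 135) = 1/25

Step 1 — x − y = 35 − 135 = -100. Step 2 — v_5(-100) = 2 (factor: -100 = −(5^2 · 4); the sign does not affect v_p). Step 3 — |x − y|_5 = 5^{-2} = 1/25.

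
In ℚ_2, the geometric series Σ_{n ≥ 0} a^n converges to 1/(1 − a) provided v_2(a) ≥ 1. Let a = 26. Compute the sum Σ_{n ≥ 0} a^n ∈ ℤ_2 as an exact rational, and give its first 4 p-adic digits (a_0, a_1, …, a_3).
Σ a^n = 1/(1 − a) = -1/25;  first 4 digits = (1, 1, 1, 0)

v_2(a) = 1 ≥ 1, so the series converges in ℤ_2 to 1/(1 − a) = 1/(1 − 26) = -1/25. Expand this rational in ℤ_2: compute digits iteratively via d_i = x_i mod 2, x_{i+1} = (x_i − d_i)/2. The first 4 digits are (1, 1, 1, 0).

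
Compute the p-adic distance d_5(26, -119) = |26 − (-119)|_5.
d_5(26, -119) = 1/5

Step 1 — x − y = 26 − (-119) = 145. Step 2 — v_5(145) = 1 (factor: 145 = (5^1 · 29); the sign does not affect v_p). Step 3 — |x − y|_5 = 5^{-1} = 1/5.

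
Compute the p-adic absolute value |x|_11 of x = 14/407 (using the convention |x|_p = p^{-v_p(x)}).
|14/407|_11 = 11

Step 1 — compute v_11(x) by factoring powers of 11 out of the numerator and denominator: v_11(14/407) = -1. Step 2 — apply |x|_p = p^{-v_p(x)} = 11^{1} = 11.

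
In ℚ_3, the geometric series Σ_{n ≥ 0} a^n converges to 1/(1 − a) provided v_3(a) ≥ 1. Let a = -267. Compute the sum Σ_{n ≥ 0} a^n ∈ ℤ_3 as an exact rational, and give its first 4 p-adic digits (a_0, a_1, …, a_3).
Σ a^n = 1/(1 − a) = 1/268;  first 4 digits = (1, 1, 1, 0)

v_3(a) = 1 ≥ 1, so the series converges in ℤ_3 to 1/(1 − a) = 1/(1 − (-267)) = 1/268. Expand this rational in ℤ_3: compute digits iteratively via d_i = x_i mod 3, x_{i+1} = (x_i − d_i)/3. The first 4 digits are (1, 1, 1, 0).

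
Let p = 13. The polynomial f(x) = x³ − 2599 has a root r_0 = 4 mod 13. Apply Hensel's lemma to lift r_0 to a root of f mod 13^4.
r_3 = 5412 (mod 28561)

Hensel: r_{i+1} = r_i − f(r_i)/f′(r_i) mod 13^{i+2}, where f′(x) = 3x². Iterate:
  r_0 = 4 (mod 13)
  r_1 = 4 (mod 169)
  r_2 = 1018 (mod 2197)
  r_3 = 5412 (mod 28561)
Final: r = 5412 with f(r) ≡ 0 mod 13^4.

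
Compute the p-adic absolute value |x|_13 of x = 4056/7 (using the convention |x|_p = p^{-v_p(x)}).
|4056/7|_13 = 1/169

Step 1 — compute v_13(x) by factoring powers of 13 out of the numerator and denominator: v_13(4056/7) = 2. Step 2 — apply |x|_p = p^{-v_p(x)} = 13^{-2} = 1/169.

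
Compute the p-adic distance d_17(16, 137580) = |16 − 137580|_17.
d_17(16, 137580) = 1/4913

Step 1 — x − y = 16 − 137580 = -137564. Step 2 — v_17(-137564) = 3 (factor: -137564 = −(17^3 · 28); the sign does not affect v_p). Step 3 — |x − y|_17 = 17^{-3} = 1/4913.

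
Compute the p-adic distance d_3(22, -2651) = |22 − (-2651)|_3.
d_3(22, -2651) = 1/243

Step 1 — x − y = 22 − (-2651) = 2673. Step 2 — v_3(2673) = 5 (factor: 2673 = (3^5 · 11); the sign does not affect v_p). Step 3 — |x − y|_3 = 3^{-5} = 1/243.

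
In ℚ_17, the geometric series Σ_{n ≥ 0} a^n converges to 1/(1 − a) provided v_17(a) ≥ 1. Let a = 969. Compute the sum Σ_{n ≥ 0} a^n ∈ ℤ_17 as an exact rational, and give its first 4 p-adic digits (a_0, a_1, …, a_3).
Σ a^n = 1/(1 − a) = -1/968;  first 4 digits = (1, 6, 5, 16)

v_17(a) = 1 ≥ 1, so the series converges in ℤ_17 to 1/(1 − a) = 1/(1 − 969) = -1/968. Expand this rational in ℤ_17: compute digits iteratively via d_i = x_i mod 17, x_{i+1} = (x_i − d_i)/17. The first 4 digits are (1, 6, 5, 16).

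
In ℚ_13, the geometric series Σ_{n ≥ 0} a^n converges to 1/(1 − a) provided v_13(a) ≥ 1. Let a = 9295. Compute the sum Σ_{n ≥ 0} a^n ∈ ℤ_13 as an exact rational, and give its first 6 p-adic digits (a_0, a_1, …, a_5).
Σ a^n = 1/(1 − a) = -1/9294;  first 6 digits = (1, 0, 3, 4, 9, 11)

v_13(a) = 2 ≥ 1, so the series converges in ℤ_13 to 1/(1 − a) = 1/(1 − 9295) = -1/9294. Expand this rational in ℤ_13: compute digits iteratively via d_i = x_i mod 13, x_{i+1} = (x_i − d_i)/13. The first 6 digits are (1, 0, 3, 4, 9, 11).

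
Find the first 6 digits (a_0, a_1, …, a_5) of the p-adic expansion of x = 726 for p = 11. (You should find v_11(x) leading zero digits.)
(a_0, …, a_5) = (0, 0, 6, 0, 0, 0)

v_11(726) = 2, so a_0 = ... = a_1 = 0. Factor out: x = 11^2 · u with u = 6 a unit in ℤ_11. Expand u iteratively via a_{v+i} = u_i mod 11, u_{i+1} = (u_i − a_{v+i})/11:
  u_0 = 6;  a_2 = 6;  u_1 = (u_0 − 6)/11 = 0
  u_1 = 0;  a_3 = 0;  u_2 = (u_1 − 0)/11 = 0
  u_2 = 0;  a_4 = 0;  u_3 = (u_2 − 0)/11 = 0
  u_3 = 0;  a_5 = 0;  u_4 = (u_3 − 0)/11 = 0
Digits: (0, 0, 6, 0, 0, 0).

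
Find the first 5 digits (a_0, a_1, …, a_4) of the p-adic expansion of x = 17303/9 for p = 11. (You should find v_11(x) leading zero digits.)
(a_0, …, a_4) = (0, 0, 0, 10, 9)

v_11(17303/9) = 3, so a_0 = ... = a_2 = 0. Factor out: x = 11^3 · u with u = 13/9 a unit in ℤ_11. Expand u iteratively via a_{v+i} = u_i mod 11, u_{i+1} = (u_i − a_{v+i})/11:
  u_0 = 13/9;  a_3 = 10;  u_1 = (u_0 − 10)/11 = -7/9
  u_1 = -7/9;  a_4 = 9;  u_2 = (u_1 − 9)/11 = -8/9
Digits: (0, 0, 0, 10, 9).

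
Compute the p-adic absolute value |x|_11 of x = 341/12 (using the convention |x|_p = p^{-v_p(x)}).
|341/12|_11 = 1/11

Step 1 — compute v_11(x) by factoring powers of 11 out of the numerator and denominator: v_11(341/12) = 1. Step 2 — apply |x|_p = p^{-v_p(x)} = 11^{-1} = 1/11.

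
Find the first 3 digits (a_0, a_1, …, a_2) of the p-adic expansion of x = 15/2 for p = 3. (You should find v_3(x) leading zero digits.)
(a_0, …, a_2) = (0, 1, 2)

v_3(15/2) = 1, so a_0 = ... = a_0 = 0. Factor out: x = 3^1 · u with u = 5/2 a unit in ℤ_3. Expand u iteratively via a_{v+i} = u_i mod 3, u_{i+1} = (u_i − a_{v+i})/3:
  u_0 = 5/2;  a_1 = 1;  u_1 = (u_0 − 1)/3 = 1/2
  u_1 = 1/2;  a_2 = 2;  u_2 = (u_1 − 2)/3 = -1/2
Digits: (0, 1, 2).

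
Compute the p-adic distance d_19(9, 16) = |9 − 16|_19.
d_19(9, 16) = 1

Step 1 — x − y = 9 − 16 = -7. Step 2 — v_19(-7) = 0 (factor: -7 = −(19^0 · 7); the sign does not affect v_p). Step 3 — |x − y|_19 = 19^{0} = 1.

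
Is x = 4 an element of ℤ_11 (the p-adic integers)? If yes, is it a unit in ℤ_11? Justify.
x ∈ ℤ_11^× (unit); v_11(x) = 0

ℤ_11 = {x ∈ ℚ_11 : v_11(x) ≥ 0} and ℤ_11^× = {x ∈ ℤ_11 : v_11(x) = 0}. Here v_11(4) = v_11(num) − v_11(den) = 0; compare against these criteria.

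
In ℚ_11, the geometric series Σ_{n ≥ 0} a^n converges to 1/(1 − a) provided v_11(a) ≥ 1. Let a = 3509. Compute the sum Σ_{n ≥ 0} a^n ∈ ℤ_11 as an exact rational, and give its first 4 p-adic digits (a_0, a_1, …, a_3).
Σ a^n = 1/(1 − a) = -1/3508;  first 4 digits = (1, 0, 7, 2)

v_11(a) = 2 ≥ 1, so the series converges in ℤ_11 to 1/(1 − a) = 1/(1 − 3509) = -1/3508. Expand this rational in ℤ_11: compute digits iteratively via d_i = x_i mod 11, x_{i+1} = (x_i − d_i)/11. The first 4 digits are (1, 0, 7, 2).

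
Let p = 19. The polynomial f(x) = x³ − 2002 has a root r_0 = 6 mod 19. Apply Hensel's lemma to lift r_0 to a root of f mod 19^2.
r_1 = 310 (mod 361)

Hensel: r_{i+1} = r_i − f(r_i)/f′(r_i) mod 19^{i+2}, where f′(x) = 3x². Iterate:
  r_0 = 6 (mod 19)
  r_1 = 310 (mod 361)
Final: r = 310 with f(r) ≡ 0 mod 19^2.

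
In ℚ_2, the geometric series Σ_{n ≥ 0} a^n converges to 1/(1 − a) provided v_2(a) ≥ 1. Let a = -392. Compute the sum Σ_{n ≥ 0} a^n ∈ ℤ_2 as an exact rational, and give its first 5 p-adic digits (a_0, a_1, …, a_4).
Σ a^n = 1/(1 − a) = 1/393;  first 5 digits = (1, 0, 0, 1, 1)

v_2(a) = 3 ≥ 1, so the series converges in ℤ_2 to 1/(1 − a) = 1/(1 − (-392)) = 1/393. Expand this rational in ℤ_2: compute digits iteratively via d_i = x_i mod 2, x_{i+1} = (x_i − d_i)/2. The first 5 digits are (1, 0, 0, 1, 1).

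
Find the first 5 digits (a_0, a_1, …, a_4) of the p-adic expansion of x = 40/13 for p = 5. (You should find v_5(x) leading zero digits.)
(a_0, …, a_4) = (0, 1, 3, 4, 1)

v_5(40/13) = 1, so a_0 = ... = a_0 = 0. Factor out: x = 5^1 · u with u = 8/13 a unit in ℤ_5. Expand u iteratively via a_{v+i} = u_i mod 5, u_{i+1} = (u_i − a_{v+i})/5:
  u_0 = 8/13;  a_1 = 1;  u_1 = (u_0 − 1)/5 = -1/13
  u_1 = -1/13;  a_2 = 3;  u_2 = (u_1 − 3)/5 = -8/13
  u_2 = -8/13;  a_3 = 4;  u_3 = (u_2 − 4)/5 = -12/13
  u_3 = -12/13;  a_4 = 1;  u_4 = (u_3 − 1)/5 = -5/13
Digits: (0, 1, 3, 4, 1).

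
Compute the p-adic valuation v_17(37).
v_17(37) = 0

v_17(n) is the largest exponent k such that 17^k divides n. Factor out: 37 = 17^0 · 37. (Sign doesn't affect v_p.) So v_17(37) = 0.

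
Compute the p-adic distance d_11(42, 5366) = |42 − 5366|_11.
d_11(42, 5366) = 1/1331

Step 1 — x − y = 42 − 5366 = -5324. Step 2 — v_11(-5324) = 3 (factor: -5324 = −(11^3 · 4); the sign does not affect v_p). Step 3 — |x − y|_11 = 11^{-3} = 1/1331.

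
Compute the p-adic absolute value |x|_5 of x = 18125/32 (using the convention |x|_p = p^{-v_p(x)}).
|18125/32|_5 = 1/625

Step 1 — compute v_5(x) by factoring powers of 5 out of the numerator and denominator: v_5(18125/32) = 4. Step 2 — apply |x|_p = p^{-v_p(x)} = 5^{-4} = 1/625.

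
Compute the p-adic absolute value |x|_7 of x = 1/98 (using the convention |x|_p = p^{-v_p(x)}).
|1/98|_7 = 49

Step 1 — compute v_7(x) by factoring powers of 7 out of the numerator and denominator: v_7(1/98) = -2. Step 2 — apply |x|_p = p^{-v_p(x)} = 7^{2} = 49.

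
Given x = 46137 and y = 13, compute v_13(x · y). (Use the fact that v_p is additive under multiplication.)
v_13(599781) = 4

v_p(x) = 3 (factor: 46137 = 13^3 · 21); v_p(y) = 1 (factor: 13 = 13^1 · 1). Additivity: v_p(xy) = v_p(x) + v_p(y) = 3 + 1 = 4. (Direct check: xy = 599781 = 13^4 · (21).)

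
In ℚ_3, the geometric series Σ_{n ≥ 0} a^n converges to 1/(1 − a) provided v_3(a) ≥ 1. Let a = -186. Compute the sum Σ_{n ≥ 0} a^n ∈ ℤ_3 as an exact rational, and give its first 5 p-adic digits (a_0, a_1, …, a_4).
Σ a^n = 1/(1 − a) = 1/187;  first 5 digits = (1, 1, 1, 0, 0)

v_3(a) = 1 ≥ 1, so the series converges in ℤ_3 to 1/(1 − a) = 1/(1 − (-186)) = 1/187. Expand this rational in ℤ_3: compute digits iteratively via d_i = x_i mod 3, x_{i+1} = (x_i − d_i)/3. The first 5 digits are (1, 1, 1, 0, 0).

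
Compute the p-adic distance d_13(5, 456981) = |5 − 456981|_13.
d_13(5, 456981) = 1/28561

Step 1 — x − y = 5 − 456981 = -456976. Step 2 — v_13(-456976) = 4 (factor: -456976 = −(13^4 · 16); the sign does not affect v_p). Step 3 — |x − y|_13 = 13^{-4} = 1/28561.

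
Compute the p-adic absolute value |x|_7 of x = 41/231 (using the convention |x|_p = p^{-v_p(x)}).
|41/231|_7 = 7

Step 1 — compute v_7(x) by factoring powers of 7 out of the numerator and denominator: v_7(41/231) = -1. Step 2 — apply |x|_p = p^{-v_p(x)} = 7^{1} = 7.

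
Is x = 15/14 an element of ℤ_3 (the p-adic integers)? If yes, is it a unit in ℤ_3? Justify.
x ∈ ℤ_3 but not a unit; v_3(x) = 1 > 0

ℤ_3 = {x ∈ ℚ_3 : v_3(x) ≥ 0} and ℤ_3^× = {x ∈ ℤ_3 : v_3(x) = 0}. Here v_3(15/14) = v_3(num) − v_3(den) = 1; compare against these criteria.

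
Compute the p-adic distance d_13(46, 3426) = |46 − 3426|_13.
d_13(46, 3426) = 1/169

Step 1 — x − y = 46 − 3426 = -3380. Step 2 — v_13(-3380) = 2 (factor: -3380 = −(13^2 · 20); the sign does not affect v_p). Step 3 — |x − y|_13 = 13^{-2} = 1/169.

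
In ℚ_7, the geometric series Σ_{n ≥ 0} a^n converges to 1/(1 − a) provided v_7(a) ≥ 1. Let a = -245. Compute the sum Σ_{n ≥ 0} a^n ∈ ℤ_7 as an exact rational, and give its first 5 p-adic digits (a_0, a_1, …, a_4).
Σ a^n = 1/(1 − a) = 1/246;  first 5 digits = (1, 0, 2, 6, 3)

v_7(a) = 2 ≥ 1, so the series converges in ℤ_7 to 1/(1 − a) = 1/(1 − (-245)) = 1/246. Expand this rational in ℤ_7: compute digits iteratively via d_i = x_i mod 7, x_{i+1} = (x_i − d_i)/7. The first 5 digits are (1, 0, 2, 6, 3).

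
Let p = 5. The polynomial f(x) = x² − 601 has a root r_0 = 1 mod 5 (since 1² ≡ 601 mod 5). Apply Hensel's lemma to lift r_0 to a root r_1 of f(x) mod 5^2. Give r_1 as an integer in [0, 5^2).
r_1 = 1 (mod 25)

Hensel's recurrence: r_{i+1} = r_i − f(r_i)·(f′(r_i))^{-1} mod 5^{i+2}, with f′(x) = 2x. Iterate:
  r_0 = 1 (mod 5)
  r_1 = 1 (mod 25)
Final: r_1 = 1, and one checks f(r_1) ≡ 0 mod 5^2.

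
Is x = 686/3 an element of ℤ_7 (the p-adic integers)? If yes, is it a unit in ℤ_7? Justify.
x ∈ ℤ_7 but not a unit; v_7(x) = 3 > 0

ℤ_7 = {x ∈ ℚ_7 : v_7(x) ≥ 0} and ℤ_7^× = {x ∈ ℤ_7 : v_7(x) = 0}. Here v_7(686/3) = v_7(num) − v_7(den) = 3; compare against these criteria.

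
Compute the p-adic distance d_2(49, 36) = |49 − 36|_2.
d_2(49, 36) = 1

Step 1 — x − y = 49 − 36 = 13. Step 2 — v_2(13) = 0 (factor: 13 = (2^0 · 13); the sign does not affect v_p). Step 3 — |x − y|_2 = 2^{0} = 1.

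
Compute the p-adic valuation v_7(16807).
v_7(16807) = 5

v_7(n) is the largest exponent k such that 7^k divides n. Factor out: 16807 = 7^5 · 1. (Sign doesn't affect v_p.) So v_7(16807) = 5.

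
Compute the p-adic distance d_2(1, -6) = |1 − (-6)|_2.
d_2(1, -6) = 1

Step 1 — x − y = 1 − (-6) = 7. Step 2 — v_2(7) = 0 (factor: 7 = (2^0 · 7); the sign does not affect v_p). Step 3 — |x − y|_2 = 2^{0} = 1.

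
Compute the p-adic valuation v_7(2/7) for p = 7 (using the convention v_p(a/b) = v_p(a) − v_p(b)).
v_7(2/7) = -1

Factor powers of 7 from the numerator and denominator of the reduced fraction: 2 = 7^0 · 2 and 7 = 7^1 · 1. Apply v_p(a/b) = v_p(a) − v_p(b): v_7(2/7) = 0 − 1 = -1.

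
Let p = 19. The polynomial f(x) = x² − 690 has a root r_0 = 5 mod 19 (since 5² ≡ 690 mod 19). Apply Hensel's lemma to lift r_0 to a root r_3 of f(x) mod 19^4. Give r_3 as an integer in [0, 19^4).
r_3 = 100971 (mod 130321)

Hensel's recurrence: r_{i+1} = r_i − f(r_i)·(f′(r_i))^{-1} mod 19^{i+2}, with f′(x) = 2x. Iterate:
  r_0 = 5 (mod 19)
  r_1 = 252 (mod 361)
  r_2 = 4945 (mod 6859)
  r_3 = 100971 (mod 130321)
Final: r_3 = 100971, and one checks f(r_3) ≡ 0 mod 19^4.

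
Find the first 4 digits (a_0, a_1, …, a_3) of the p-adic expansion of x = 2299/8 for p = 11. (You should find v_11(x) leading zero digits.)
(a_0, …, a_3) = (0, 0, 1, 7)

v_11(2299/8) = 2, so a_0 = ... = a_1 = 0. Factor out: x = 11^2 · u with u = 19/8 a unit in ℤ_11. Expand u iteratively via a_{v+i} = u_i mod 11, u_{i+1} = (u_i − a_{v+i})/11:
  u_0 = 19/8;  a_2 = 1;  u_1 = (u_0 − 1)/11 = 1/8
  u_1 = 1/8;  a_3 = 7;  u_2 = (u_1 − 7)/11 = -5/8
Digits: (0, 0, 1, 7).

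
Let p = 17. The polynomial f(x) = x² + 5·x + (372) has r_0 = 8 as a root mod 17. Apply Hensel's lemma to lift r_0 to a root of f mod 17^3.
r_2 = 4224 (mod 4913)

Hensel: r_{i+1} = r_i − f(r_i)·(f′(r_i))^{-1} mod 17^{i+2}, f′(x) = 2x + 5. Iterate:
  r_0 = 8 (mod 17)
  r_1 = 178 (mod 289)
  r_2 = 4224 (mod 4913)
Final: r = 4224 satisfies f(r) ≡ 0 mod 17^3.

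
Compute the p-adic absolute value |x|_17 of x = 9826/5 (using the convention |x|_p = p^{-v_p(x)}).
|9826/5|_17 = 1/4913

Step 1 — compute v_17(x) by factoring powers of 17 out of the numerator and denominator: v_17(9826/5) = 3. Step 2 — apply |x|_p = p^{-v_p(x)} = 17^{-3} = 1/4913.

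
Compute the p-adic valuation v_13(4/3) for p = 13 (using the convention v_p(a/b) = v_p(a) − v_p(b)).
v_13(4/3) = 0

Factor powers of 13 from the numerator and denominator of the reduced fraction: 4 = 13^0 · 4 and 3 = 13^0 · 3. Apply v_p(a/b) = v_p(a) − v_p(b): v_13(4/3) = 0 − 0 = 0.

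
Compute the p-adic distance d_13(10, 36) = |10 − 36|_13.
d_13(10, 36) = 1/13

Step 1 — x − y = 10 − 36 = -26. Step 2 — v_13(-26) = 1 (factor: -26 = −(13^1 · 2); the sign does not affect v_p). Step 3 — |x − y|_13 = 13^{-1} = 1/13.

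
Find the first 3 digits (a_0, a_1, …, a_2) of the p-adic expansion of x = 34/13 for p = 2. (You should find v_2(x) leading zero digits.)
(a_0, …, a_2) = (0, 1, 0)

v_2(34/13) = 1, so a_0 = ... = a_0 = 0. Factor out: x = 2^1 · u with u = 17/13 a unit in ℤ_2. Expand u iteratively via a_{v+i} = u_i mod 2, u_{i+1} = (u_i − a_{v+i})/2:
  u_0 = 17/13;  a_1 = 1;  u_1 = (u_0 − 1)/2 = 2/13
  u_1 = 2/13;  a_2 = 0;  u_2 = (u_1 − 0)/2 = 1/13
Digits: (0, 1, 0).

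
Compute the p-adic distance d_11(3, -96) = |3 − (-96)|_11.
d_11(3, -96) = 1/11

Step 1 — x − y = 3 − (-96) = 99. Step 2 — v_11(99) = 1 (factor: 99 = (11^1 · 9); the sign does not affect v_p). Step 3 — |x − y|_11 = 11^{-1} = 1/11.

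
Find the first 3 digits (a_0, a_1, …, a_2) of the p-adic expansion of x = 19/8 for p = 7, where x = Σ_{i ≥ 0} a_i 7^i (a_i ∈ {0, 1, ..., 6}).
(a_0, …, a_2) = (5, 4, 2)

v_7(19/8) = 0 (numerator and denominator both coprime to 7), so x ∈ ℤ_7^×. Compute digits iteratively via a_i = x_i mod 7, x_{i+1} = (x_i − a_i)/7, with x_0 = x:
  x_0 = 19/8;  a_0 = 5;  x_1 = (x_0 − 5)/7 = -3/8
  x_1 = -3/8;  a_1 = 4;  x_2 = (x_1 − 4)/7 = -5/8
  x_2 = -5/8;  a_2 = 2;  x_3 = (x_2 − 2)/7 = -3/8
Digits: (5, 4, 2).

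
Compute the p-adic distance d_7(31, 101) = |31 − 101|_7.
d_7(31, 101) = 1/7

Step 1 — x − y = 31 − 101 = -70. Step 2 — v_7(-70) = 1 (factor: -70 = −(7^1 · 10); the sign does not affect v_p). Step 3 — |x − y|_7 = 7^{-1} = 1/7.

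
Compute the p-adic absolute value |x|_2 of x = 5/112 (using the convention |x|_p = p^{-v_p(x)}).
|5/112|_2 = 16

Step 1 — compute v_2(x) by factoring powers of 2 out of the numerator and denominator: v_2(5/112) = -4. Step 2 — apply |x|_p = p^{-v_p(x)} = 2^{4} = 16.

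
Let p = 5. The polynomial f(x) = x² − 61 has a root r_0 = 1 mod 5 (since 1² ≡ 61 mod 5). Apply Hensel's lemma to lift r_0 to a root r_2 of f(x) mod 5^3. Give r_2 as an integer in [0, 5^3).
r_2 = 81 (mod 125)

Hensel's recurrence: r_{i+1} = r_i − f(r_i)·(f′(r_i))^{-1} mod 5^{i+2}, with f′(x) = 2x. Iterate:
  r_0 = 1 (mod 5)
  r_1 = 6 (mod 25)
  r_2 = 81 (mod 125)
Final: r_2 = 81, and one checks f(r_2) ≡ 0 mod 5^3.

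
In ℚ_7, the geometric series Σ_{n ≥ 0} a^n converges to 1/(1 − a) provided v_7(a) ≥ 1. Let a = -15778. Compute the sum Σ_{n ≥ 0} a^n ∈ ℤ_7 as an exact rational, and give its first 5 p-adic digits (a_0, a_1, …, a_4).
Σ a^n = 1/(1 − a) = 1/15779;  first 5 digits = (1, 0, 0, 3, 0)

v_7(a) = 3 ≥ 1, so the series converges in ℤ_7 to 1/(1 − a) = 1/(1 − (-15778)) = 1/15779. Expand this rational in ℤ_7: compute digits iteratively via d_i = x_i mod 7, x_{i+1} = (x_i − d_i)/7. The first 5 digits are (1, 0, 0, 3, 0).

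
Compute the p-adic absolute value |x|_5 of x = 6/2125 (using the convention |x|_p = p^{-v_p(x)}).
|6/2125|_5 = 125

Step 1 — compute v_5(x) by factoring powers of 5 out of the numerator and denominator: v_5(6/2125) = -3. Step 2 — apply |x|_p = p^{-v_p(x)} = 5^{3} = 125.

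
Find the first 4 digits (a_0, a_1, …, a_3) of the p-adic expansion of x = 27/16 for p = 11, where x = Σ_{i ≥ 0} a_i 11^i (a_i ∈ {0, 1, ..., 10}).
(a_0, …, a_3) = (1, 9, 4, 3)

v_11(27/16) = 0 (numerator and denominator both coprime to 11), so x ∈ ℤ_11^×. Compute digits iteratively via a_i = x_i mod 11, x_{i+1} = (x_i − a_i)/11, with x_0 = x:
  x_0 = 27/16;  a_0 = 1;  x_1 = (x_0 − 1)/11 = 1/16
  x_1 = 1/16;  a_1 = 9;  x_2 = (x_1 − 9)/11 = -13/16
  x_2 = -13/16;  a_2 = 4;  x_3 = (x_2 − 4)/11 = -7/16
  x_3 = -7/16;  a_3 = 3;  x_4 = (x_3 − 3)/11 = -5/16
Digits: (1, 9, 4, 3).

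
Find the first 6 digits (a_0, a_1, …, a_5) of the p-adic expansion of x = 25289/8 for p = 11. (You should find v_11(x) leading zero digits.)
(a_0, …, a_5) = (0, 0, 0, 1, 7, 9)

v_11(25289/8) = 3, so a_0 = ... = a_2 = 0. Factor out: x = 11^3 · u with u = 19/8 a unit in ℤ_11. Expand u iteratively via a_{v+i} = u_i mod 11, u_{i+1} = (u_i − a_{v+i})/11:
  u_0 = 19/8;  a_3 = 1;  u_1 = (u_0 − 1)/11 = 1/8
  u_1 = 1/8;  a_4 = 7;  u_2 = (u_1 − 7)/11 = -5/8
  u_2 = -5/8;  a_5 = 9;  u_3 = (u_2 − 9)/11 = -7/8
Digits: (0, 0, 0, 1, 7, 9).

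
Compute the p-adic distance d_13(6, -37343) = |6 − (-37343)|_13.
d_13(6, -37343) = 1/2197

Step 1 — x − y = 6 − (-37343) = 37349. Step 2 — v_13(37349) = 3 (factor: 37349 = (13^3 · 17); the sign does not affect v_p). Step 3 — |x − y|_13 = 13^{-3} = 1/2197.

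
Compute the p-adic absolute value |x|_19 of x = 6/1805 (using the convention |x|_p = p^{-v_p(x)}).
|6/1805|_19 = 361

Step 1 — compute v_19(x) by factoring powers of 19 out of the numerator and denominator: v_19(6/1805) = -2. Step 2 — apply |x|_p = p^{-v_p(x)} = 19^{2} = 361.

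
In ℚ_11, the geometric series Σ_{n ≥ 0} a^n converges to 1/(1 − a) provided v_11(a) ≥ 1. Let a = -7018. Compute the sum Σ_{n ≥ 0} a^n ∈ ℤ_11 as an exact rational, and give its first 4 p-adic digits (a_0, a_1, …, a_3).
Σ a^n = 1/(1 − a) = 1/7019;  first 4 digits = (1, 0, 8, 5)

v_11(a) = 2 ≥ 1, so the series converges in ℤ_11 to 1/(1 − a) = 1/(1 − (-7018)) = 1/7019. Expand this rational in ℤ_11: compute digits iteratively via d_i = x_i mod 11, x_{i+1} = (x_i − d_i)/11. The first 4 digits are (1, 0, 8, 5).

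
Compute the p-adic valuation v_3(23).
v_3(23) = 0

v_3(n) is the largest exponent k such that 3^k divides n. Factor out: 23 = 3^0 · 23. (Sign doesn't affect v_p.) So v_3(23) = 0.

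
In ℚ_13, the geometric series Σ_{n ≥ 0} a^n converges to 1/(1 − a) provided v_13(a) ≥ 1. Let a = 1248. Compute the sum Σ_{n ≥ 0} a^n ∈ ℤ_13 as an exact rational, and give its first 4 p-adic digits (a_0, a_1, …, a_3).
Σ a^n = 1/(1 − a) = -1/1247;  first 4 digits = (1, 5, 6, 2)

v_13(a) = 1 ≥ 1, so the series converges in ℤ_13 to 1/(1 − a) = 1/(1 − 1248) = -1/1247. Expand this rational in ℤ_13: compute digits iteratively via d_i = x_i mod 13, x_{i+1} = (x_i − d_i)/13. The first 4 digits are (1, 5, 6, 2).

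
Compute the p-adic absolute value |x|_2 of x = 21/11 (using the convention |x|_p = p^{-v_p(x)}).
|21/11|_2 = 1

Step 1 — compute v_2(x) by factoring powers of 2 out of the numerator and denominator: v_2(21/11) = 0. Step 2 — apply |x|_p = p^{-v_p(x)} = 2^{0} = 1.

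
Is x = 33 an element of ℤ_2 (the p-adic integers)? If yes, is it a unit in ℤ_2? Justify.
x ∈ ℤ_2^× (unit); v_2(x) = 0

ℤ_2 = {x ∈ ℚ_2 : v_2(x) ≥ 0} and ℤ_2^× = {x ∈ ℤ_2 : v_2(x) = 0}. Here v_2(33) = v_2(num) − v_2(den) = 0; compare against these criteria.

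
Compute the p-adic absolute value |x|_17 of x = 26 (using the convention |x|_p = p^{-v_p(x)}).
|26|_17 = 1

Step 1 — compute v_17(x) by factoring powers of 17 out of the numerator and denominator: v_17(26) = 0. Step 2 — apply |x|_p = p^{-v_p(x)} = 17^{0} = 1.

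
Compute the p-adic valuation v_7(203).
v_7(203) = 1

v_7(n) is the largest exponent k such that 7^k divides n. Factor out: 203 = 7^1 · 29. (Sign doesn't affect v_p.) So v_7(203) = 1.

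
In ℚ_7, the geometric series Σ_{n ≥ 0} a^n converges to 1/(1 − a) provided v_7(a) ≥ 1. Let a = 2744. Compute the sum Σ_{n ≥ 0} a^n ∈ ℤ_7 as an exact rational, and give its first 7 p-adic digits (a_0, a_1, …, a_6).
Σ a^n = 1/(1 − a) = -1/2743;  first 7 digits = (1, 0, 0, 1, 1, 0, 1)

v_7(a) = 3 ≥ 1, so the series converges in ℤ_7 to 1/(1 − a) = 1/(1 − 2744) = -1/2743. Expand this rational in ℤ_7: compute digits iteratively via d_i = x_i mod 7, x_{i+1} = (x_i − d_i)/7. The first 7 digits are (1, 0, 0, 1, 1, 0, 1).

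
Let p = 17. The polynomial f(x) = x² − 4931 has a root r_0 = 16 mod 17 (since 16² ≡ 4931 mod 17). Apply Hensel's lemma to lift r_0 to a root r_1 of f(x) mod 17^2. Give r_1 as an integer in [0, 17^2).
r_1 = 135 (mod 289)

Hensel's recurrence: r_{i+1} = r_i − f(r_i)·(f′(r_i))^{-1} mod 17^{i+2}, with f′(x) = 2x. Iterate:
  r_0 = 16 (mod 17)
  r_1 = 135 (mod 289)
Final: r_1 = 135, and one checks f(r_1) ≡ 0 mod 17^2.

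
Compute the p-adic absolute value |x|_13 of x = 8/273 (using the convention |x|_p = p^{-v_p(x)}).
|8/273|_13 = 13

Step 1 — compute v_13(x) by factoring powers of 13 out of the numerator and denominator: v_13(8/273) = -1. Step 2 — apply |x|_p = p^{-v_p(x)} = 13^{1} = 13.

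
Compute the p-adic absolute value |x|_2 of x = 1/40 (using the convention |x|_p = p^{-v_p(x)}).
|1/40|_2 = 8

Step 1 — compute v_2(x) by factoring powers of 2 out of the numerator and denominator: v_2(1/40) = -3. Step 2 — apply |x|_p = p^{-v_p(x)} = 2^{3} = 8.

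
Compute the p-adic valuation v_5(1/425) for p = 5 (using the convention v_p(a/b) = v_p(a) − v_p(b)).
v_5(1/425) = -2

Factor powers of 5 from the numerator and denominator of the reduced fraction: 1 = 5^0 · 1 and 425 = 5^2 · 17. Apply v_p(a/b) = v_p(a) − v_p(b): v_5(1/425) = 0 − 2 = -2.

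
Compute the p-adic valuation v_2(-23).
v_2(-23) = 0

v_2(n) is the largest exponent k such that 2^k divides n. Factor out: -23 = -2^0 · 23. (Sign doesn't affect v_p.) So v_2(-23) = 0.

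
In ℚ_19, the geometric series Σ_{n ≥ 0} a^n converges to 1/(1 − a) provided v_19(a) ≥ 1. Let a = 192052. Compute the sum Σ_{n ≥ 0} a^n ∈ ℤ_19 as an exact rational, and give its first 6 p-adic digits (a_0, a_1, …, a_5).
Σ a^n = 1/(1 − a) = -1/192051;  first 6 digits = (1, 0, 0, 9, 1, 0)

v_19(a) = 3 ≥ 1, so the series converges in ℤ_19 to 1/(1 − a) = 1/(1 − 192052) = -1/192051. Expand this rational in ℤ_19: compute digits iteratively via d_i = x_i mod 19, x_{i+1} = (x_i − d_i)/19. The first 6 digits are (1, 0, 0, 9, 1, 0).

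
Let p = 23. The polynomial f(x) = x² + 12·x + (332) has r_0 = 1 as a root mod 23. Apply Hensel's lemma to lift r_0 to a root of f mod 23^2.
r_1 = 392 (mod 529)

Hensel: r_{i+1} = r_i − f(r_i)·(f′(r_i))^{-1} mod 23^{i+2}, f′(x) = 2x + 12. Iterate:
  r_0 = 1 (mod 23)
  r_1 = 392 (mod 529)
Final: r = 392 satisfies f(r) ≡ 0 mod 23^2.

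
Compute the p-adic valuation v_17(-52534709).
v_17(-52534709) = 5

v_17(n) is the largest exponent k such that 17^k divides n. Factor out: -52534709 = -17^5 · 37. (Sign doesn't affect v_p.) So v_17(-52534709) = 5.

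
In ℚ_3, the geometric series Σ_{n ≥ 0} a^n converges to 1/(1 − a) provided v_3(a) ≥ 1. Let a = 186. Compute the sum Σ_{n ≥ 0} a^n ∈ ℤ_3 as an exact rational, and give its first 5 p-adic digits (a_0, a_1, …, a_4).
Σ a^n = 1/(1 − a) = -1/185;  first 5 digits = (1, 2, 0, 0, 1)

v_3(a) = 1 ≥ 1, so the series converges in ℤ_3 to 1/(1 − a) = 1/(1 − 186) = -1/185. Expand this rational in ℤ_3: compute digits iteratively via d_i = x_i mod 3, x_{i+1} = (x_i − d_i)/3. The first 5 digits are (1, 2, 0, 0, 1).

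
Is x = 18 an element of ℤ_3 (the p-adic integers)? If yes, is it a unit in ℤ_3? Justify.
x ∈ ℤ_3 but not a unit; v_3(x) = 2 > 0

ℤ_3 = {x ∈ ℚ_3 : v_3(x) ≥ 0} and ℤ_3^× = {x ∈ ℤ_3 : v_3(x) = 0}. Here v_3(18) = v_3(num) − v_3(den) = 2; compare against these criteria.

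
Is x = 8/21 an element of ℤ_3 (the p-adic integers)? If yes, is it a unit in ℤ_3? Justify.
x ∉ ℤ_3 (v_3(x) = -1 < 0)

ℤ_3 = {x ∈ ℚ_3 : v_3(x) ≥ 0} and ℤ_3^× = {x ∈ ℤ_3 : v_3(x) = 0}. Here v_3(8/21) = v_3(num) − v_3(den) = -1; compare against these criteria.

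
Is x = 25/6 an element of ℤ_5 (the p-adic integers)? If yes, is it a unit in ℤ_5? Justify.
x ∈ ℤ_5 but not a unit; v_5(x) = 2 > 0

ℤ_5 = {x ∈ ℚ_5 : v_5(x) ≥ 0} and ℤ_5^× = {x ∈ ℤ_5 : v_5(x) = 0}. Here v_5(25/6) = v_5(num) − v_5(den) = 2; compare against these criteria.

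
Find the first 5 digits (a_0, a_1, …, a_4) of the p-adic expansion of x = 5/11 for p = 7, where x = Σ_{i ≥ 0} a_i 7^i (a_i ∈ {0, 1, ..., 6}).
(a_0, …, a_4) = (3, 6, 1, 1, 3)

v_7(5/11) = 0 (numerator and denominator both coprime to 7), so x ∈ ℤ_7^×. Compute digits iteratively via a_i = x_i mod 7, x_{i+1} = (x_i − a_i)/7, with x_0 = x:
  x_0 = 5/11;  a_0 = 3;  x_1 = (x_0 − 3)/7 = -4/11
  x_1 = -4/11;  a_1 = 6;  x_2 = (x_1 − 6)/7 = -10/11
  x_2 = -10/11;  a_2 = 1;  x_3 = (x_2 − 1)/7 = -3/11
  x_3 = -3/11;  a_3 = 1;  x_4 = (x_3 − 1)/7 = -2/11
  x_4 = -2/11;  a_4 = 3;  x_5 = (x_4 − 3)/7 = -5/11
Digits: (3, 6, 1, 1, 3).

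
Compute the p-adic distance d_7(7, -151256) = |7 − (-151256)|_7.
d_7(7, -151256) = 1/16807

Step 1 — x − y = 7 − (-151256) = 151263. Step 2 — v_7(151263) = 5 (factor: 151263 = (7^5 · 9); the sign does not affect v_p). Step 3 — |x − y|_7 = 7^{-5} = 1/16807.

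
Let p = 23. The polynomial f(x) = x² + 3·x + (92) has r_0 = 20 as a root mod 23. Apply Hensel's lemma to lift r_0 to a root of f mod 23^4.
r_3 = 95424 (mod 279841)

Hensel: r_{i+1} = r_i − f(r_i)·(f′(r_i))^{-1} mod 23^{i+2}, f′(x) = 2x + 3. Iterate:
  r_0 = 20 (mod 23)
  r_1 = 204 (mod 529)
  r_2 = 10255 (mod 12167)
  r_3 = 95424 (mod 279841)
Final: r = 95424 satisfies f(r) ≡ 0 mod 23^4.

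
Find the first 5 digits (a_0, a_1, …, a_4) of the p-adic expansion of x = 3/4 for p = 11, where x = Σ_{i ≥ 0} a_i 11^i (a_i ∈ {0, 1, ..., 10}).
(a_0, …, a_4) = (9, 2, 8, 2, 8)

v_11(3/4) = 0 (numerator and denominator both coprime to 11), so x ∈ ℤ_11^×. Compute digits iteratively via a_i = x_i mod 11, x_{i+1} = (x_i − a_i)/11, with x_0 = x:
  x_0 = 3/4;  a_0 = 9;  x_1 = (x_0 − 9)/11 = -3/4
  x_1 = -3/4;  a_1 = 2;  x_2 = (x_1 − 2)/11 = -1/4
  x_2 = -1/4;  a_2 = 8;  x_3 = (x_2 − 8)/11 = -3/4
  x_3 = -3/4;  a_3 = 2;  x_4 = (x_3 − 2)/11 = -1/4
  x_4 = -1/4;  a_4 = 8;  x_5 = (x_4 − 8)/11 = -3/4
Digits: (9, 2, 8, 2, 8).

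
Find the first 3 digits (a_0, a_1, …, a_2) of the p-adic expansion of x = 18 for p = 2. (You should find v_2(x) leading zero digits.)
(a_0, …, a_2) = (0, 1, 0)

v_2(18) = 1, so a_0 = ... = a_0 = 0. Factor out: x = 2^1 · u with u = 9 a unit in ℤ_2. Expand u iteratively via a_{v+i} = u_i mod 2, u_{i+1} = (u_i − a_{v+i})/2:
  u_0 = 9;  a_1 = 1;  u_1 = (u_0 − 1)/2 = 4
  u_1 = 4;  a_2 = 0;  u_2 = (u_1 − 0)/2 = 2
Digits: (0, 1, 0).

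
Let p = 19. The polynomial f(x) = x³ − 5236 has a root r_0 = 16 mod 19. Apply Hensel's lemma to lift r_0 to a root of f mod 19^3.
r_2 = 5393 (mod 6859)

Hensel: r_{i+1} = r_i − f(r_i)/f′(r_i) mod 19^{i+2}, where f′(x) = 3x². Iterate:
  r_0 = 16 (mod 19)
  r_1 = 339 (mod 361)
  r_2 = 5393 (mod 6859)
Final: r = 5393 with f(r) ≡ 0 mod 19^3.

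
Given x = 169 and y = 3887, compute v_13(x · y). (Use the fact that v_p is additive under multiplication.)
v_13(656903) = 4

v_p(x) = 2 (factor: 169 = 13^2 · 1); v_p(y) = 2 (factor: 3887 = 13^2 · 23). Additivity: v_p(xy) = v_p(x) + v_p(y) = 2 + 2 = 4. (Direct check: xy = 656903 = 13^4 · (23).)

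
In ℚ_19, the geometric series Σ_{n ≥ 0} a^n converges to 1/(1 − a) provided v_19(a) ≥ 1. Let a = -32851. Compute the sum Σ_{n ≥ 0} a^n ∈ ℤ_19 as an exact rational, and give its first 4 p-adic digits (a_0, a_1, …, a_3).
Σ a^n = 1/(1 − a) = 1/32852;  first 4 digits = (1, 0, 4, 14)

v_19(a) = 2 ≥ 1, so the series converges in ℤ_19 to 1/(1 − a) = 1/(1 − (-32851)) = 1/32852. Expand this rational in ℤ_19: compute digits iteratively via d_i = x_i mod 19, x_{i+1} = (x_i − d_i)/19. The first 4 digits are (1, 0, 4, 14).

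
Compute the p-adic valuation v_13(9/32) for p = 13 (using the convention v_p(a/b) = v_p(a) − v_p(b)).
v_13(9/32) = 0

Factor powers of 13 from the numerator and denominator of the reduced fraction: 9 = 13^0 · 9 and 32 = 13^0 · 32. Apply v_p(a/b) = v_p(a) − v_p(b): v_13(9/32) = 0 − 0 = 0.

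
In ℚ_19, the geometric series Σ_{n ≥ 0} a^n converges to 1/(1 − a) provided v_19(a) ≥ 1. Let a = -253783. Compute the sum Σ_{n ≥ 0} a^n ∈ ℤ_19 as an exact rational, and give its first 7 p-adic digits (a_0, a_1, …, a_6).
Σ a^n = 1/(1 − a) = 1/253784;  first 7 digits = (1, 0, 0, 1, 17, 18, 0)

v_19(a) = 3 ≥ 1, so the series converges in ℤ_19 to 1/(1 − a) = 1/(1 − (-253783)) = 1/253784. Expand this rational in ℤ_19: compute digits iteratively via d_i = x_i mod 19, x_{i+1} = (x_i − d_i)/19. The first 7 digits are (1, 0, 0, 1, 17, 18, 0).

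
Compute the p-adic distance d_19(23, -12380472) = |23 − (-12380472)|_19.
d_19(23, -12380472) = 1/2476099

Step 1 — x − y = 23 − (-12380472) = 12380495. Step 2 — v_19(12380495) = 5 (factor: 12380495 = (19^5 · 5); the sign does not affect v_p). Step 3 — |x − y|_19 = 19^{-5} = 1/2476099.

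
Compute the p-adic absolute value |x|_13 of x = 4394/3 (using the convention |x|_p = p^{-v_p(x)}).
|4394/3|_13 = 1/2197

Step 1 — compute v_13(x) by factoring powers of 13 out of the numerator and denominator: v_13(4394/3) = 3. Step 2 — apply |x|_p = p^{-v_p(x)} = 13^{-3} = 1/2197.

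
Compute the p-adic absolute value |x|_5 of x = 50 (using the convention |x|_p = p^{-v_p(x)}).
|50|_5 = 1/25

Step 1 — compute v_5(x) by factoring powers of 5 out of the numerator and denominator: v_5(50) = 2. Step 2 — apply |x|_p = p^{-v_p(x)} = 5^{-2} = 1/25.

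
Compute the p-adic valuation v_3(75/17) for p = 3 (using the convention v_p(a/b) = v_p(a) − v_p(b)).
v_3(75/17) = 1

Factor powers of 3 from the numerator and denominator of the reduced fraction: 75 = 3^1 · 25 and 17 = 3^0 · 17. Apply v_p(a/b) = v_p(a) − v_p(b): v_3(75/17) = 1 − 0 = 1.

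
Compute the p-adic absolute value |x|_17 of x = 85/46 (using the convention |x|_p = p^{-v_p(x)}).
|85/46|_17 = 1/17

Step 1 — compute v_17(x) by factoring powers of 17 out of the numerator and denominator: v_17(85/46) = 1. Step 2 — apply |x|_p = p^{-v_p(x)} = 17^{-1} = 1/17.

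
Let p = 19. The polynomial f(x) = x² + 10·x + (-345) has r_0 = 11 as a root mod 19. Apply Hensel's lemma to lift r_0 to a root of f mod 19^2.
r_1 = 353 (mod 361)

Hensel: r_{i+1} = r_i − f(r_i)·(f′(r_i))^{-1} mod 19^{i+2}, f′(x) = 2x + 10. Iterate:
  r_0 = 11 (mod 19)
  r_1 = 353 (mod 361)
Final: r = 353 satisfies f(r) ≡ 0 mod 19^2.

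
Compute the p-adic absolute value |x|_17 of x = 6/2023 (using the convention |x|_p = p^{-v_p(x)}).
|6/2023|_17 = 289

Step 1 — compute v_17(x) by factoring powers of 17 out of the numerator and denominator: v_17(6/2023) = -2. Step 2 — apply |x|_p = p^{-v_p(x)} = 17^{2} = 289.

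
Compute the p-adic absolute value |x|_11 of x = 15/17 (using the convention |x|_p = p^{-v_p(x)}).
|15/17|_11 = 1

Step 1 — compute v_11(x) by factoring powers of 11 out of the numerator and denominator: v_11(15/17) = 0. Step 2 — apply |x|_p = p^{-v_p(x)} = 11^{0} = 1.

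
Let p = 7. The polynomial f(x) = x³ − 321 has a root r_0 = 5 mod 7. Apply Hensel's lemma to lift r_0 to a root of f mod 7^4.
r_3 = 936 (mod 2401)

Hensel: r_{i+1} = r_i − f(r_i)/f′(r_i) mod 7^{i+2}, where f′(x) = 3x². Iterate:
  r_0 = 5 (mod 7)
  r_1 = 5 (mod 49)
  r_2 = 250 (mod 343)
  r_3 = 936 (mod 2401)
Final: r = 936 with f(r) ≡ 0 mod 7^4.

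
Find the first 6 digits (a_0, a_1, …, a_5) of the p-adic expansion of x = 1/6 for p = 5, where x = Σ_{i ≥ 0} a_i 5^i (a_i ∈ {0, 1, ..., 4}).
(a_0, …, a_5) = (1, 4, 0, 4, 0, 4)

v_5(1/6) = 0 (numerator and denominator both coprime to 5), so x ∈ ℤ_5^×. Compute digits iteratively via a_i = x_i mod 5, x_{i+1} = (x_i − a_i)/5, with x_0 = x:
  x_0 = 1/6;  a_0 = 1;  x_1 = (x_0 − 1)/5 = -1/6
  x_1 = -1/6;  a_1 = 4;  x_2 = (x_1 − 4)/5 = -5/6
  x_2 = -5/6;  a_2 = 0;  x_3 = (x_2 − 0)/5 = -1/6
  x_3 = -1/6;  a_3 = 4;  x_4 = (x_3 − 4)/5 = -5/6
  x_4 = -5/6;  a_4 = 0;  x_5 = (x_4 − 0)/5 = -1/6
  x_5 = -1/6;  a_5 = 4;  x_6 = (x_5 − 4)/5 = -5/6
Digits: (1, 4, 0, 4, 0, 4).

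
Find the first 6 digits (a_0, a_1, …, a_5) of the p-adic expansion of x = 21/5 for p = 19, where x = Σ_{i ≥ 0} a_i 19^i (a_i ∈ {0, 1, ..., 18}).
(a_0, …, a_5) = (8, 15, 3, 15, 3, 15)

v_19(21/5) = 0 (numerator and denominator both coprime to 19), so x ∈ ℤ_19^×. Compute digits iteratively via a_i = x_i mod 19, x_{i+1} = (x_i − a_i)/19, with x_0 = x:
  x_0 = 21/5;  a_0 = 8;  x_1 = (x_0 − 8)/19 = -1/5
  x_1 = -1/5;  a_1 = 15;  x_2 = (x_1 − 15)/19 = -4/5
  x_2 = -4/5;  a_2 = 3;  x_3 = (x_2 − 3)/19 = -1/5
  x_3 = -1/5;  a_3 = 15;  x_4 = (x_3 − 15)/19 = -4/5
  x_4 = -4/5;  a_4 = 3;  x_5 = (x_4 − 3)/19 = -1/5
  x_5 = -1/5;  a_5 = 15;  x_6 = (x_5 − 15)/19 = -4/5
Digits: (8, 15, 3, 15, 3, 15).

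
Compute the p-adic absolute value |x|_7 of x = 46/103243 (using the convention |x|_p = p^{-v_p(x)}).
|46/103243|_7 = 2401

Step 1 — compute v_7(x) by factoring powers of 7 out of the numerator and denominator: v_7(46/103243) = -4. Step 2 — apply |x|_p = p^{-v_p(x)} = 7^{4} = 2401.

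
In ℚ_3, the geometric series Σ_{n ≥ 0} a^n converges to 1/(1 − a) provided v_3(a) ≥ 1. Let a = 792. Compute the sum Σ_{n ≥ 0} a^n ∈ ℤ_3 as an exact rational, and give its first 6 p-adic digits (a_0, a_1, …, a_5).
Σ a^n = 1/(1 − a) = -1/791;  first 6 digits = (1, 0, 1, 2, 1, 1)

v_3(a) = 2 ≥ 1, so the series converges in ℤ_3 to 1/(1 − a) = 1/(1 − 792) = -1/791. Expand this rational in ℤ_3: compute digits iteratively via d_i = x_i mod 3, x_{i+1} = (x_i − d_i)/3. The first 6 digits are (1, 0, 1, 2, 1, 1).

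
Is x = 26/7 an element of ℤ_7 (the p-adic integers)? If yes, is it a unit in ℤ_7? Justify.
x ∉ ℤ_7 (v_7(x) = -1 < 0)

ℤ_7 = {x ∈ ℚ_7 : v_7(x) ≥ 0} and ℤ_7^× = {x ∈ ℤ_7 : v_7(x) = 0}. Here v_7(26/7) = v_7(num) − v_7(den) = -1; compare against these criteria.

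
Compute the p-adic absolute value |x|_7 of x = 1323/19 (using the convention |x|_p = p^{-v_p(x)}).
|1323/19|_7 = 1/49

Step 1 — compute v_7(x) by factoring powers of 7 out of the numerator and denominator: v_7(1323/19) = 2. Step 2 — apply |x|_p = p^{-v_p(x)} = 7^{-2} = 1/49.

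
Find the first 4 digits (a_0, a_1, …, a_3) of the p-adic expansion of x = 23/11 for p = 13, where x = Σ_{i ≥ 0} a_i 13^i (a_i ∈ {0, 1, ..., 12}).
(a_0, …, a_3) = (8, 9, 4, 2)

v_13(23/11) = 0 (numerator and denominator both coprime to 13), so x ∈ ℤ_13^×. Compute digits iteratively via a_i = x_i mod 13, x_{i+1} = (x_i − a_i)/13, with x_0 = x:
  x_0 = 23/11;  a_0 = 8;  x_1 = (x_0 − 8)/13 = -5/11
  x_1 = -5/11;  a_1 = 9;  x_2 = (x_1 − 9)/13 = -8/11
  x_2 = -8/11;  a_2 = 4;  x_3 = (x_2 − 4)/13 = -4/11
  x_3 = -4/11;  a_3 = 2;  x_4 = (x_3 − 2)/13 = -2/11
Digits: (8, 9, 4, 2).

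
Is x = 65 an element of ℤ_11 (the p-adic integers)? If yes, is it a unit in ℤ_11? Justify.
x ∈ ℤ_11^× (unit); v_11(x) = 0

ℤ_11 = {x ∈ ℚ_11 : v_11(x) ≥ 0} and ℤ_11^× = {x ∈ ℤ_11 : v_11(x) = 0}. Here v_11(65) = v_11(num) − v_11(den) = 0; compare against these criteria.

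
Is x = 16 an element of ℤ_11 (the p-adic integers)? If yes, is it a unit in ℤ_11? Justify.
x ∈ ℤ_11^× (unit); v_11(x) = 0

ℤ_11 = {x ∈ ℚ_11 : v_11(x) ≥ 0} and ℤ_11^× = {x ∈ ℤ_11 : v_11(x) = 0}. Here v_11(16) = v_11(num) − v_11(den) = 0; compare against these criteria.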